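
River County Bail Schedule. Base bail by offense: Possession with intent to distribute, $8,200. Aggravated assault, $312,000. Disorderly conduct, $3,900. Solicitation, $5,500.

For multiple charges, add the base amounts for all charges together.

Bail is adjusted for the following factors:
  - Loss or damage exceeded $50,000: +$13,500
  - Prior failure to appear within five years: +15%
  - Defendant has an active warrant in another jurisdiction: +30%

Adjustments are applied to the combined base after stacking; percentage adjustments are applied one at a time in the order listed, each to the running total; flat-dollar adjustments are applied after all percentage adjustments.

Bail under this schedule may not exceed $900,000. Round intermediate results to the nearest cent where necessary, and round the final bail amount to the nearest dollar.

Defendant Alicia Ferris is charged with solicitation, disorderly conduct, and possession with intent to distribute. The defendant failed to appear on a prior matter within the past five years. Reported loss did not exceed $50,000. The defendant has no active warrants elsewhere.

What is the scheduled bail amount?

Base amounts from the schedule: solicitation $5,500; disorderly conduct $3,900; possession with intent to distribute $8,200.
Stacking rule: sum of all bases. $5,500 + $3,900 + $8,200 = $17,600.
Prior failure to appear within five years (+15%): $17,600 × 1.15 = $20,240.
$20,240 is within the $900,000 maximum.

$20,240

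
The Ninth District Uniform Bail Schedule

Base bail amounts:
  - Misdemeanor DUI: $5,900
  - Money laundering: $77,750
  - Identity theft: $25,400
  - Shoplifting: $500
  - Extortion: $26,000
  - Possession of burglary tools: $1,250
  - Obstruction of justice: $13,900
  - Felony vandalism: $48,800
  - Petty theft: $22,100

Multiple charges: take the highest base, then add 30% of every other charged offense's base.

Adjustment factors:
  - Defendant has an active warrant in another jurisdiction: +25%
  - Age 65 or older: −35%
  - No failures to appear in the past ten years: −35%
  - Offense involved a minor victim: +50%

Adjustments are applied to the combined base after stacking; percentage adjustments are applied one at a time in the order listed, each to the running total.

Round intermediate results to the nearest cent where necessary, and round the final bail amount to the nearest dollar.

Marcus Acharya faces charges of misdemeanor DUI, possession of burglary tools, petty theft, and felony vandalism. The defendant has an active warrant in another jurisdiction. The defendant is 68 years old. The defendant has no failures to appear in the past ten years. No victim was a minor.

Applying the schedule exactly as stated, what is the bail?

Base amounts from the schedule: misdemeanor DUI $5,900; possession of burglary tools $1,250; petty theft $22,100; felony vandalism $48,800.
Stacking rule: highest base plus 30% of each additional charge. Highest is felony vandalism at $48,800. Additional: $5,900 × 30% = $1,770; $1,250 × 30% = $375; $22,100 × 30% = $6,630. Combined base = $48,800 + $8,775 = $57,575.
Defendant has an active warrant in another jurisdiction (+25%): $57,575 × 1.25 = $71,968.75.
Age 65 or older (−35%): $71,968.75 × 0.65 = $46,779.69.
No failures to appear in the past ten years (−35%): $46,779.69 × 0.65 = $30,406.80.
Rounded to the nearest dollar: $30,407.

$30,407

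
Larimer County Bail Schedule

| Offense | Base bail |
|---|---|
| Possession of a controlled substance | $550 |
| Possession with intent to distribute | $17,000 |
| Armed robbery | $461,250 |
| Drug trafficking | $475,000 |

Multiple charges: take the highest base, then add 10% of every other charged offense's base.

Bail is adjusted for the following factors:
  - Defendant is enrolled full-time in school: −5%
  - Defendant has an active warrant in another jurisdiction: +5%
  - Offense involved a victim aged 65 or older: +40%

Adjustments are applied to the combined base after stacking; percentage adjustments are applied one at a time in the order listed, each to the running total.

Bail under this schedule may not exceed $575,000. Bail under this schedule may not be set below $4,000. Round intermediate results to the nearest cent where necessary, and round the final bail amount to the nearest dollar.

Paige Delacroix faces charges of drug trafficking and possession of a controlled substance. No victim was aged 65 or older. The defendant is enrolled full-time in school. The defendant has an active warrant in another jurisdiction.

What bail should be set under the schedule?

$473,867

Base amounts from the schedule: drug trafficking $475,000; possession of a controlled substance $550.
Stacking rule: highest base plus 10% of each additional charge. Highest is drug trafficking at $475,000. Additional: $550 × 10% = $55. Combined base = $475,000 + $55 = $475,055.
Defendant is enrolled full-time in school (−5%): $475,055 × 0.95 = $451,302.25.
Defendant has an active warrant in another jurisdiction (+5%): $451,302.25 × 1.05 = $473,867.36.
$473,867.36 is within the $575,000 maximum.
$473,867.36 is at or above the $4,000 minimum.
Rounded to the nearest dollar: $473,867.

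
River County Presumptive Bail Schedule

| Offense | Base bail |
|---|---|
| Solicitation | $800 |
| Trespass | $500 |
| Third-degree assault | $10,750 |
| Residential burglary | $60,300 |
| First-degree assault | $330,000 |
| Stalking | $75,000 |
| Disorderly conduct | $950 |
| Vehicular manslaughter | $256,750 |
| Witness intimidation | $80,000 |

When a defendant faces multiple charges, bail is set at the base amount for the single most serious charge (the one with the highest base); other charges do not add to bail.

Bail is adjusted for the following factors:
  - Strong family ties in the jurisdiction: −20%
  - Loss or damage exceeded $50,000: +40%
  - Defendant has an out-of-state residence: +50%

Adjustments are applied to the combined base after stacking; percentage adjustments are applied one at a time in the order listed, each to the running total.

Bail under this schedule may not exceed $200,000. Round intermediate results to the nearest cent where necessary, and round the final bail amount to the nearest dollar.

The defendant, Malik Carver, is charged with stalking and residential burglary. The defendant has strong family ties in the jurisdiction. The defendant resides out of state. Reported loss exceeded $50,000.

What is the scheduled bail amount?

$126,000

Base amounts from the schedule: stalking $75,000; residential burglary $60,300.
Stacking rule: use the highest base only. Highest is stalking at $75,000. Combined base = $75,000.
Strong family ties in the jurisdiction (−20%): $75,000 × 0.8 = $60,000.
Loss or damage exceeded $50,000 (+40%): $60,000 × 1.4 = $84,000.
Defendant has an out-of-state residence (+50%): $84,000 × 1.5 = $126,000.
$126,000 is within the $200,000 maximum.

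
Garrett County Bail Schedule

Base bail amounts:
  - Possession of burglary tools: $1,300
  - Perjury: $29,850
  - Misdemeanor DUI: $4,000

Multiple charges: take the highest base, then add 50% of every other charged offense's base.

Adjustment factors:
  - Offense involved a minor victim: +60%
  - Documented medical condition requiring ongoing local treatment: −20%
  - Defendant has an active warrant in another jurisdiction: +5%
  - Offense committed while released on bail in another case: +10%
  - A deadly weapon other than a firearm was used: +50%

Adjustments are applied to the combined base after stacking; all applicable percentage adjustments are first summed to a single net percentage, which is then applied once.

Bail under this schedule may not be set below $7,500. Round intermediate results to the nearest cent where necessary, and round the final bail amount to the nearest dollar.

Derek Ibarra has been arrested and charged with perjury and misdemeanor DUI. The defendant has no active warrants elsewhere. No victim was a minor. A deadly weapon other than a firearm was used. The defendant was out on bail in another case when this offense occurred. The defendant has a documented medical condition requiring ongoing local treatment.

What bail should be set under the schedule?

$44,590

Base amounts from the schedule: perjury $29,850; misdemeanor DUI $4,000.
Stacking rule: highest base plus 50% of each additional charge. Highest is perjury at $29,850. Additional: $4,000 × 50% = $2,000. Combined base = $29,850 + $2,000 = $31,850.
Net percentage adjustment: −20% +10% +50% = +40%. $31,850 × 1.4 = $44,590.
$44,590 is at or above the $7,500 minimum.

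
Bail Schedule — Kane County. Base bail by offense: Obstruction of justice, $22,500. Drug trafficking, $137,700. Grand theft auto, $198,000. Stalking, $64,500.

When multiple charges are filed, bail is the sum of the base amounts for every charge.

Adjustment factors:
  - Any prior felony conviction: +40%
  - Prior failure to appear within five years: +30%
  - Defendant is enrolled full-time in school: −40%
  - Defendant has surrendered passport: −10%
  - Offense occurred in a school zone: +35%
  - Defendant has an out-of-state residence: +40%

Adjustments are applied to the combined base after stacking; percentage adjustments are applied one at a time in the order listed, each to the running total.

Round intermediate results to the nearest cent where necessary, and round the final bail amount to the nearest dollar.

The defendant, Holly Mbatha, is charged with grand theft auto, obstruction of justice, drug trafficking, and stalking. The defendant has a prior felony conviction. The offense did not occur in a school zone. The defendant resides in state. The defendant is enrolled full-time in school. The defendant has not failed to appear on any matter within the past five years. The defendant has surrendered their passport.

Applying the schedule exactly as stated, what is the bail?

$319,561

Base amounts from the schedule: grand theft auto $198,000; obstruction of justice $22,500; drug trafficking $137,700; stalking $64,500.
Stacking rule: sum of all bases. $198,000 + $22,500 + $137,700 + $64,500 = $422,700.
Any prior felony conviction (+40%): $422,700 × 1.4 = $591,780.
Defendant is enrolled full-time in school (−40%): $591,780 × 0.6 = $355,068.
Defendant has surrendered passport (−10%): $355,068 × 0.9 = $319,561.20.
Rounded to the nearest dollar: $319,561.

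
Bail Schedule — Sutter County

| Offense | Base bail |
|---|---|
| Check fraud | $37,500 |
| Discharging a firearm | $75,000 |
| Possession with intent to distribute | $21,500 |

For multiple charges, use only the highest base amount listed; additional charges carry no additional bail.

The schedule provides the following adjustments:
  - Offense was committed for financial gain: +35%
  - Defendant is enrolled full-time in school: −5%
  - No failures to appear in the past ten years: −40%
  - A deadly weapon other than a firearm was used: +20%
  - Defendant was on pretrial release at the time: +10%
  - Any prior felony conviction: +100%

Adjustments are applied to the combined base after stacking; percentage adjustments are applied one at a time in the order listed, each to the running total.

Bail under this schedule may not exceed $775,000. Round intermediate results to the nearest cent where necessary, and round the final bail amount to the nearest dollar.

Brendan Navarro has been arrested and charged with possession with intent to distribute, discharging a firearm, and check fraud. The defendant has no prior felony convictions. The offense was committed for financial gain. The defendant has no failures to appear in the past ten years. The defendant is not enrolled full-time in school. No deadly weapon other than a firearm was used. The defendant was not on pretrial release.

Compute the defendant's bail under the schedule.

Base amounts from the schedule: possession with intent to distribute $21,500; discharging a firearm $75,000; check fraud $37,500.
Stacking rule: use the highest base only. Highest is discharging a firearm at $75,000. Combined base = $75,000.
Offense was committed for financial gain (+35%): $75,000 × 1.35 = $101,250.
No failures to appear in the past ten years (−40%): $101,250 × 0.6 = $60,750.
$60,750 is within the $775,000 maximum.

$60,750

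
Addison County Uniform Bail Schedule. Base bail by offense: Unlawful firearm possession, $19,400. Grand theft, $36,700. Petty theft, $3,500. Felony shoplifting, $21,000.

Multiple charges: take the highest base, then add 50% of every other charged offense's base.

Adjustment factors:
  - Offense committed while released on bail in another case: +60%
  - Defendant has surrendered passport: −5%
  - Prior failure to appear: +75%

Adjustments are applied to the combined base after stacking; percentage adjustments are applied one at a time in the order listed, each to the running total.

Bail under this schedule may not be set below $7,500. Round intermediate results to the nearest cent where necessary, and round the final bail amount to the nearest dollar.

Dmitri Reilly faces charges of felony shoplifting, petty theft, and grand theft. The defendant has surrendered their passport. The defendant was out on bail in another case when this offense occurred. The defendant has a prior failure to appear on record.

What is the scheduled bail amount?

$130,207

Base amounts from the schedule: felony shoplifting $21,000; petty theft $3,500; grand theft $36,700.
Stacking rule: highest base plus 50% of each additional charge. Highest is grand theft at $36,700. Additional: $21,000 × 50% = $10,500; $3,500 × 50% = $1,750. Combined base = $36,700 + $12,250 = $48,950.
Offense committed while released on bail in another case (+60%): $48,950 × 1.6 = $78,320.
Defendant has surrendered passport (−5%): $78,320 × 0.95 = $74,404.
Prior failure to appear (+75%): $74,404 × 1.75 = $130,207.
$130,207 is at or above the $7,500 minimum.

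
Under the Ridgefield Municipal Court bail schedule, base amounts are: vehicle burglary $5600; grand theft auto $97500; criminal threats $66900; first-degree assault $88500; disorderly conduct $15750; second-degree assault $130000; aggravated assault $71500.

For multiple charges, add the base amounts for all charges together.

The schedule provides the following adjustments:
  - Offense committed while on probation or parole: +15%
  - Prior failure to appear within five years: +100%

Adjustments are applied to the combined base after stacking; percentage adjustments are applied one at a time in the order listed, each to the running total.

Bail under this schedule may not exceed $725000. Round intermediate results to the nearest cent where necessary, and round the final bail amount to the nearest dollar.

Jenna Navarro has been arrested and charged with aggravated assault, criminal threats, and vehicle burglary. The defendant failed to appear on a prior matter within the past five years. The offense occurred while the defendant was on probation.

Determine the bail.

Base amounts from the schedule: aggravated assault $71500; criminal threats $66900; vehicle burglary $5600.
Stacking rule: sum of all bases. $71500 + $66900 + $5600 = $144000.
Offense committed while on probation or parole (+15%): $144000 × 1.15 = $165600.
Prior failure to appear within five years (+100%): $165600 × 2 = $331200.
$331200 is within the $725000 maximum.

$331200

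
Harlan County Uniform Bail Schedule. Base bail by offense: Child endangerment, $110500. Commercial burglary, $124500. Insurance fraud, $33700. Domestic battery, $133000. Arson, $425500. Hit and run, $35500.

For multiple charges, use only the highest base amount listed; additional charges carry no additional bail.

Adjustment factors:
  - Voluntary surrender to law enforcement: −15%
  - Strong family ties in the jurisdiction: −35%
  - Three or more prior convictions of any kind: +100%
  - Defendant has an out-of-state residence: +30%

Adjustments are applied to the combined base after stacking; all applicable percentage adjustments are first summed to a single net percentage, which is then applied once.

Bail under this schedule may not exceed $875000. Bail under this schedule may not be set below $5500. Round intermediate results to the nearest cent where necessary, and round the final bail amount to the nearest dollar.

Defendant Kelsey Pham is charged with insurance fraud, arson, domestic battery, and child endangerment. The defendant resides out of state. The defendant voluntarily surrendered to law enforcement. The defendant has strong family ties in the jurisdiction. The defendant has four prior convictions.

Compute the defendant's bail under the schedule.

$765900

Base amounts from the schedule: insurance fraud $33700; arson $425500; domestic battery $133000; child endangerment $110500.
Stacking rule: use the highest base only. Highest is arson at $425500. Combined base = $425500.
Net percentage adjustment: −15% −35% +100% +30% = +80%. $425500 × 1.8 = $765900.
$765900 is within the $875000 maximum.
$765900 is at or above the $5500 minimum.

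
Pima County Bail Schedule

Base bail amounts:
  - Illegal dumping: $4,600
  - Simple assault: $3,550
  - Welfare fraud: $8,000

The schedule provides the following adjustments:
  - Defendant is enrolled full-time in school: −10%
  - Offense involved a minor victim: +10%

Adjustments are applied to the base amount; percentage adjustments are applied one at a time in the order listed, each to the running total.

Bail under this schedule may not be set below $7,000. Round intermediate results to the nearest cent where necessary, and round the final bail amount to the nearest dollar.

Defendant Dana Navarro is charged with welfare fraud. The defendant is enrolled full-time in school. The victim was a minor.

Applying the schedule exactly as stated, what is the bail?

$7,920

Base amounts from the schedule: welfare fraud $8,000.
Single charge. Combined base = $8,000.
Defendant is enrolled full-time in school (−10%): $8,000 × 0.9 = $7,200.
Offense involved a minor victim (+10%): $7,200 × 1.1 = $7,920.
$7,920 is at or above the $7,000 minimum.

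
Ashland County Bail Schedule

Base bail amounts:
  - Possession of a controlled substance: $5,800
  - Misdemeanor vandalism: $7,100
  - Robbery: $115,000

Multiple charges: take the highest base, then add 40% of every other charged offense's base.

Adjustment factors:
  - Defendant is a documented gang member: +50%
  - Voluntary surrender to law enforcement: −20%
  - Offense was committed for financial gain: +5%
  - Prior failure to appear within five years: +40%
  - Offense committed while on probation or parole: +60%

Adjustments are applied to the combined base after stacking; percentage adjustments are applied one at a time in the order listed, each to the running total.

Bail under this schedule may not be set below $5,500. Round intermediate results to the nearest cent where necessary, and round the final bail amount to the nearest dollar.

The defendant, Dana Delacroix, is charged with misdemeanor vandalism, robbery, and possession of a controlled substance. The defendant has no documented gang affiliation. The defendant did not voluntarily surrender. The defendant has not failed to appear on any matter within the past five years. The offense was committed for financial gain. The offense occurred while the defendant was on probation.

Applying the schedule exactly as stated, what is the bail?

Base amounts from the schedule: misdemeanor vandalism $7,100; robbery $115,000; possession of a controlled substance $5,800.
Stacking rule: highest base plus 40% of each additional charge. Highest is robbery at $115,000. Additional: $7,100 × 40% = $2,840; $5,800 × 40% = $2,320. Combined base = $115,000 + $5,160 = $120,160.
Offense was committed for financial gain (+5%): $120,160 × 1.05 = $126,168.
Offense committed while on probation or parole (+60%): $126,168 × 1.6 = $201,868.80.
$201,868.80 is at or above the $5,500 minimum.
Rounded to the nearest dollar: $201,869.

$201,869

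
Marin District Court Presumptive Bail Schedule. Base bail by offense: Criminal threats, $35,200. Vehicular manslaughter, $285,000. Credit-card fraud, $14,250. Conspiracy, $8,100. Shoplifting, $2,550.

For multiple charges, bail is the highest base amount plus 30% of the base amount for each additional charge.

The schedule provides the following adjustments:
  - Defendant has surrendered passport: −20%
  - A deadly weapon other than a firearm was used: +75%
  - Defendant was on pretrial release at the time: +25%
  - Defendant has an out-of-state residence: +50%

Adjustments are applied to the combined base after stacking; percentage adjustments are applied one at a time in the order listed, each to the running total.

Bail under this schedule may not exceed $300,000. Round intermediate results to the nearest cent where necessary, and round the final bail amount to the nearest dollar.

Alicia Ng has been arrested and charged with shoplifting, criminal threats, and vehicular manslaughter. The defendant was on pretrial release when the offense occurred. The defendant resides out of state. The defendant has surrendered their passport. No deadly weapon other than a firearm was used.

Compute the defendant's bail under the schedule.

Base amounts from the schedule: shoplifting $2,550; criminal threats $35,200; vehicular manslaughter $285,000.
Stacking rule: highest base plus 30% of each additional charge. Highest is vehicular manslaughter at $285,000. Additional: $2,550 × 30% = $765; $35,200 × 30% = $10,560. Combined base = $285,000 + $11,325 = $296,325.
Defendant has surrendered passport (−20%): $296,325 × 0.8 = $237,060.
Defendant was on pretrial release at the time (+25%): $237,060 × 1.25 = $296,325.
Defendant has an out-of-state residence (+50%): $296,325 × 1.5 = $444,487.50.
Result $444,487.50 exceeds the maximum of $300,000; bail is capped at $300,000.

$300,000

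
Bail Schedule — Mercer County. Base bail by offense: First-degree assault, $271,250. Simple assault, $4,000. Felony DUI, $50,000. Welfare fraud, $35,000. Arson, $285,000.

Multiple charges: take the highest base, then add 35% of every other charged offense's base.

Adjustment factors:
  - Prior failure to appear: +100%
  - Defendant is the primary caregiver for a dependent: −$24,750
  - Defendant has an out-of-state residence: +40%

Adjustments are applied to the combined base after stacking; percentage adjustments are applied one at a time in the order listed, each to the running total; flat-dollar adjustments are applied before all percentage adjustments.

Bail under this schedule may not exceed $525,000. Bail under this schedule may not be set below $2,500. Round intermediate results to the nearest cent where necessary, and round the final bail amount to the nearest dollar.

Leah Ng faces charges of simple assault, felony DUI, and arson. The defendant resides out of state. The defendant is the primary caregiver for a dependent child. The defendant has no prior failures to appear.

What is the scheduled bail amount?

Base amounts from the schedule: simple assault $4,000; felony DUI $50,000; arson $285,000.
Stacking rule: highest base plus 35% of each additional charge. Highest is arson at $285,000. Additional: $4,000 × 35% = $1,400; $50,000 × 35% = $17,500. Combined base = $285,000 + $18,900 = $303,900.
Defendant is the primary caregiver for a dependent (−$24,750 flat): $303,900 − $24,750 = $279,150.
Defendant has an out-of-state residence (+40%): $279,150 × 1.4 = $390,810.
$390,810 is within the $525,000 maximum.
$390,810 is at or above the $2,500 minimum.

$390,810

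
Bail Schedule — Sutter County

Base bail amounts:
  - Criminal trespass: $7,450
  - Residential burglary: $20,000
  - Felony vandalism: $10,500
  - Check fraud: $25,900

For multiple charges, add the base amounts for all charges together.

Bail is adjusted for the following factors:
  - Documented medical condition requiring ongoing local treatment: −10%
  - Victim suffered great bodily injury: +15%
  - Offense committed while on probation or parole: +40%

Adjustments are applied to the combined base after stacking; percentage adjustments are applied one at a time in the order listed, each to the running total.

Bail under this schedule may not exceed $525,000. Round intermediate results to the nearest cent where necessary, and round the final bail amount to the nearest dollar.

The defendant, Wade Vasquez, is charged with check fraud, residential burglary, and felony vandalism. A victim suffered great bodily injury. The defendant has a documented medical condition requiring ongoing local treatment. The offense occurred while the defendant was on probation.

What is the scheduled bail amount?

Base amounts from the schedule: check fraud $25,900; residential burglary $20,000; felony vandalism $10,500.
Stacking rule: sum of all bases. $25,900 + $20,000 + $10,500 = $56,400.
Documented medical condition requiring ongoing local treatment (−10%): $56,400 × 0.9 = $50,760.
Victim suffered great bodily injury (+15%): $50,760 × 1.15 = $58,374.
Offense committed while on probation or parole (+40%): $58,374 × 1.4 = $81,723.60.
$81,723.60 is within the $525,000 maximum.
Rounded to the nearest dollar: $81,724.

$81,724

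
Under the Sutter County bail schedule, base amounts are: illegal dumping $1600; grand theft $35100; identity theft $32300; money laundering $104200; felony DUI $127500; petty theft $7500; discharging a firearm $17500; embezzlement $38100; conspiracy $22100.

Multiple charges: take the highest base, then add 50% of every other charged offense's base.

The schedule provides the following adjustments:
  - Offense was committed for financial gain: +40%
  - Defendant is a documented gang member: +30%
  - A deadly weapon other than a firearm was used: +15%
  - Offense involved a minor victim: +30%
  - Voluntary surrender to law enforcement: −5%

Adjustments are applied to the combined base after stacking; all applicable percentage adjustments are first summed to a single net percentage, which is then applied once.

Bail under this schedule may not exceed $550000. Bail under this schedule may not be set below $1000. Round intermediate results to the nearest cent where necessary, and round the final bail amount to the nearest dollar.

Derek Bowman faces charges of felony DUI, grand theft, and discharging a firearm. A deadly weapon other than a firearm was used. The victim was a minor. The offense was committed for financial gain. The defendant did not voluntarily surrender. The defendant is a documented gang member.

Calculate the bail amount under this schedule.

$330670

Base amounts from the schedule: felony DUI $127500; grand theft $35100; discharging a firearm $17500.
Stacking rule: highest base plus 50% of each additional charge. Highest is felony DUI at $127500. Additional: $35100 × 50% = $17550; $17500 × 50% = $8750. Combined base = $127500 + $26300 = $153800.
Net percentage adjustment: +40% +30% +15% +30% = +115%. $153800 × 2.15 = $330670.
$330670 is within the $550000 maximum.
$330670 is at or above the $1000 minimum.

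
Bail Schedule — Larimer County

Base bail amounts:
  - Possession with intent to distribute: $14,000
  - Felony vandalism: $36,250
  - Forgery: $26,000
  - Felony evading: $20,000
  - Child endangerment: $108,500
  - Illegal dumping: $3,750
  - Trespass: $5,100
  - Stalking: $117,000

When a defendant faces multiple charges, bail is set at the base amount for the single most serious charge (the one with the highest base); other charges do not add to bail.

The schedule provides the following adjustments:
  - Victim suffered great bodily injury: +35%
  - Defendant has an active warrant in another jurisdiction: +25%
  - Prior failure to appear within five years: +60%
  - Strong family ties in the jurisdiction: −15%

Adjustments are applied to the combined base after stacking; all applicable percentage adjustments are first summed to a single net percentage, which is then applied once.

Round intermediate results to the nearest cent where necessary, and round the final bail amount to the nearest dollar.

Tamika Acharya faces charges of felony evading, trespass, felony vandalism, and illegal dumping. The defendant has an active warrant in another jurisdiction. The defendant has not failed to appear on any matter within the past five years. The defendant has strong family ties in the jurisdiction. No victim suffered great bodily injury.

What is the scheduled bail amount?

$39,875

Base amounts from the schedule: felony evading $20,000; trespass $5,100; felony vandalism $36,250; illegal dumping $3,750.
Stacking rule: use the highest base only. Highest is felony vandalism at $36,250. Combined base = $36,250.
Net percentage adjustment: +25% −15% = +10%. $36,250 × 1.1 = $39,875.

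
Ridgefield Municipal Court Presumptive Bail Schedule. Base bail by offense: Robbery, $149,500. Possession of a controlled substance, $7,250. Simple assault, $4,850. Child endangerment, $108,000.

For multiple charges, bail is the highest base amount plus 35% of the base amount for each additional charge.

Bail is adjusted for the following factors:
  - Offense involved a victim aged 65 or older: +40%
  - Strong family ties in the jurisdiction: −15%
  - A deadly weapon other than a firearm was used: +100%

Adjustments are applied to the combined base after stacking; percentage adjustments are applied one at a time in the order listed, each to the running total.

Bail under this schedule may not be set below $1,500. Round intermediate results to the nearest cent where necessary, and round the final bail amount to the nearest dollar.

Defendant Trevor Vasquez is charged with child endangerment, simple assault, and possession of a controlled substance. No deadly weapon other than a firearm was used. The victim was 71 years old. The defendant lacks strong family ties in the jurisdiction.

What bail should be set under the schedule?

$157,129

Base amounts from the schedule: child endangerment $108,000; simple assault $4,850; possession of a controlled substance $7,250.
Stacking rule: highest base plus 35% of each additional charge. Highest is child endangerment at $108,000. Additional: $4,850 × 35% = $1,697.50; $7,250 × 35% = $2,537.50. Combined base = $108,000 + $4,235 = $112,235.
Offense involved a victim aged 65 or older (+40%): $112,235 × 1.4 = $157,129.
$157,129 is at or above the $1,500 minimum.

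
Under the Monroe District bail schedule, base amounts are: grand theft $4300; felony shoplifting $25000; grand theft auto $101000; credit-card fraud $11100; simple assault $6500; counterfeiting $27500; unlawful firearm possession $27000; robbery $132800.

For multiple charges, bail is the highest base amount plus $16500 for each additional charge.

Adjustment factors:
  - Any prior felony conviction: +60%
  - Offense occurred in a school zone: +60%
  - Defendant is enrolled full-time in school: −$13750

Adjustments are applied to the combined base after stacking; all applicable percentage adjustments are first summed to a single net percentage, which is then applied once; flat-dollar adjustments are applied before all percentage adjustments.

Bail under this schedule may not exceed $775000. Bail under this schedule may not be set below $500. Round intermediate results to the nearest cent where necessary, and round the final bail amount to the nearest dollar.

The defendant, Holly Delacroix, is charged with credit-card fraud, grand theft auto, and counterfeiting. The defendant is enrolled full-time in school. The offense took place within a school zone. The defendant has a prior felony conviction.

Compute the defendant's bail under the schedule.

$264550

Base amounts from the schedule: credit-card fraud $11100; grand theft auto $101000; counterfeiting $27500.
Stacking rule: highest base plus $16500 per additional charge. Highest is grand theft auto at $101000; 2 additional charges → +$33000. Combined base = $134000.
Defendant is enrolled full-time in school (−$13750 flat): $134000 − $13750 = $120250.
Net percentage adjustment: +60% +60% = +120%. $120250 × 2.2 = $264550.
$264550 is within the $775000 maximum.
$264550 is at or above the $500 minimum.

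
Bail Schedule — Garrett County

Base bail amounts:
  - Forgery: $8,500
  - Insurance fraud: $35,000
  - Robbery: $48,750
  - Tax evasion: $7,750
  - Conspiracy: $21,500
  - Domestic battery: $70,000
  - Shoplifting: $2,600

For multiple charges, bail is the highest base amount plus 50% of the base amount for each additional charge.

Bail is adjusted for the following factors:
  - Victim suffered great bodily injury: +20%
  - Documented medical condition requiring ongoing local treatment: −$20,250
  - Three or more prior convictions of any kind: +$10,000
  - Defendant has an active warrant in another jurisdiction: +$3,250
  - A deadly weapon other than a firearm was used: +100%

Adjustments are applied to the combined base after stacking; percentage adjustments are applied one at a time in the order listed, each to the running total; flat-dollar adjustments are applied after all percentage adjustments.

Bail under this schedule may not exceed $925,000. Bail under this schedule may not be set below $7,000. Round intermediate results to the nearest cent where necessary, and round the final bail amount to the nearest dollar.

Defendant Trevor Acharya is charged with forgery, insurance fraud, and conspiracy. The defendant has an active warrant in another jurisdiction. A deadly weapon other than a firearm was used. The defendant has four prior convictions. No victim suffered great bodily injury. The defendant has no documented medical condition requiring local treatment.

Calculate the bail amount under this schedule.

Base amounts from the schedule: forgery $8,500; insurance fraud $35,000; conspiracy $21,500.
Stacking rule: highest base plus 50% of each additional charge. Highest is insurance fraud at $35,000. Additional: $8,500 × 50% = $4,250; $21,500 × 50% = $10,750. Combined base = $35,000 + $15,000 = $50,000.
A deadly weapon other than a firearm was used (+100%): $50,000 × 2 = $100,000.
Three or more prior convictions of any kind (+$10,000 flat): $100,000 + $10,000 = $110,000.
Defendant has an active warrant in another jurisdiction (+$3,250 flat): $110,000 + $3,250 = $113,250.
$113,250 is within the $925,000 maximum.
$113,250 is at or above the $7,000 minimum.

$113,250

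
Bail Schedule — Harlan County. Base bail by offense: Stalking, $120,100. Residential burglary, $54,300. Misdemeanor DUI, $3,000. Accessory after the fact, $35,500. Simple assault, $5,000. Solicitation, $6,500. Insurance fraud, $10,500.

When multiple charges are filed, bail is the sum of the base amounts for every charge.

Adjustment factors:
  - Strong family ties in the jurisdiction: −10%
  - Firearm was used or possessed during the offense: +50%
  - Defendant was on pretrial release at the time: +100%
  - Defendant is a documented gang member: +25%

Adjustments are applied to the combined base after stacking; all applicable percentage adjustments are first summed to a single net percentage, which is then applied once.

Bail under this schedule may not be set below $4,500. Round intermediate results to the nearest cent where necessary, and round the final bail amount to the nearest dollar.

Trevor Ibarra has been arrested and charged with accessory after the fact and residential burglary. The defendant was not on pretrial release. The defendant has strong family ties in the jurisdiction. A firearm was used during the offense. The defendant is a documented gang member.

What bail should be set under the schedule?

Base amounts from the schedule: accessory after the fact $35,500; residential burglary $54,300.
Stacking rule: sum of all bases. $35,500 + $54,300 = $89,800.
Net percentage adjustment: −10% +50% +25% = +65%. $89,800 × 1.65 = $148,170.
$148,170 is at or above the $4,500 minimum.

$148,170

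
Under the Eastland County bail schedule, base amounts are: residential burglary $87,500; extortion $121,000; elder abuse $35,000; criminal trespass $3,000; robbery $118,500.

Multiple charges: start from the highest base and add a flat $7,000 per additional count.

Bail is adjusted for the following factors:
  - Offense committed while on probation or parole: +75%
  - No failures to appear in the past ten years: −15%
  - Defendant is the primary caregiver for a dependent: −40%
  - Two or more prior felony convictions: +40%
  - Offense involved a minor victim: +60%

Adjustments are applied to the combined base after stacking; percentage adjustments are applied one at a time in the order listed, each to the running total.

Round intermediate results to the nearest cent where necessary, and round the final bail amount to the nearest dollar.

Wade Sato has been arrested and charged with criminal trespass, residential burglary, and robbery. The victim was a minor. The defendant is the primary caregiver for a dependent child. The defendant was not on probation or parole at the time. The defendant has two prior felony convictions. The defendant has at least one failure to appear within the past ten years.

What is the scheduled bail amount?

$178,080

Base amounts from the schedule: criminal trespass $3,000; residential burglary $87,500; robbery $118,500.
Stacking rule: highest base plus $7,000 per additional charge. Highest is robbery at $118,500; 2 additional charges → +$14,000. Combined base = $132,500.
Defendant is the primary caregiver for a dependent (−40%): $132,500 × 0.6 = $79,500.
Two or more prior felony convictions (+40%): $79,500 × 1.4 = $111,300.
Offense involved a minor victim (+60%): $111,300 × 1.6 = $178,080.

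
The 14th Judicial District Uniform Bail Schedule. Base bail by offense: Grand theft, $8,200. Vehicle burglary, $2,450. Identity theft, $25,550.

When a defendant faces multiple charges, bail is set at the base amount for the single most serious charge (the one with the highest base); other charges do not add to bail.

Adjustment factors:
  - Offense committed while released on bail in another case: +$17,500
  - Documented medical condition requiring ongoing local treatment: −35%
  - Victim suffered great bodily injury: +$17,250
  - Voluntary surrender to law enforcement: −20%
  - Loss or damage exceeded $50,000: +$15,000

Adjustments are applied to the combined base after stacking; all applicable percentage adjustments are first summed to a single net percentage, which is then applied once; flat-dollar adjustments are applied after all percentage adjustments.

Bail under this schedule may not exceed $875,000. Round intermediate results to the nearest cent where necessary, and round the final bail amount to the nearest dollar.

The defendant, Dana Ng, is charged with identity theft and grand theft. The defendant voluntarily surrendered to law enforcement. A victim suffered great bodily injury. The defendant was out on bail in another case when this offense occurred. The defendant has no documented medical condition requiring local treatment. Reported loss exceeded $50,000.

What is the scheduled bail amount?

Base amounts from the schedule: identity theft $25,550; grand theft $8,200.
Stacking rule: use the highest base only. Highest is identity theft at $25,550. Combined base = $25,550.
Voluntary surrender to law enforcement (−20%): $25,550 × 0.8 = $20,440.
Offense committed while released on bail in another case (+$17,500 flat): $20,440 + $17,500 = $37,940.
Victim suffered great bodily injury (+$17,250 flat): $37,940 + $17,250 = $55,190.
Loss or damage exceeded $50,000 (+$15,000 flat): $55,190 + $15,000 = $70,190.
$70,190 is within the $875,000 maximum.

$70,190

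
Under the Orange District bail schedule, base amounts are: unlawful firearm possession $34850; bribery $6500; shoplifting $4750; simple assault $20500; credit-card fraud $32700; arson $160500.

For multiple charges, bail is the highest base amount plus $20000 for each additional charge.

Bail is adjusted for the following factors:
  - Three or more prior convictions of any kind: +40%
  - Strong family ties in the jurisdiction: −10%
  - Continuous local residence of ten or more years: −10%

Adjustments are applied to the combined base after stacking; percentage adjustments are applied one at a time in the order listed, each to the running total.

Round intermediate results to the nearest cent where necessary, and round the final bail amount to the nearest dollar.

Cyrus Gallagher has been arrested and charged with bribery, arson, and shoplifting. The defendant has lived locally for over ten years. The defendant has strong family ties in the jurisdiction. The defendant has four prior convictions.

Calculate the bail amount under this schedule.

$227367

Base amounts from the schedule: bribery $6500; arson $160500; shoplifting $4750.
Stacking rule: highest base plus $20000 per additional charge. Highest is arson at $160500; 2 additional charges → +$40000. Combined base = $200500.
Three or more prior convictions of any kind (+40%): $200500 × 1.4 = $280700.
Strong family ties in the jurisdiction (−10%): $280700 × 0.9 = $252630.
Continuous local residence of ten or more years (−10%): $252630 × 0.9 = $227367.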